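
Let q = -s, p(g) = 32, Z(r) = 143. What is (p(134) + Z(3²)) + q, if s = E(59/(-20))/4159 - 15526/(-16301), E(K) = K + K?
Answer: 117997988669/677958590 ≈ 174.05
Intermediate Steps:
E(K) = 2*K
s = 644764581/677958590 (s = (2*(59/(-20)))/4159 - 15526/(-16301) = (2*(59*(-1/20)))*(1/4159) - 15526*(-1/16301) = (2*(-59/20))*(1/4159) + 15526/16301 = -59/10*1/4159 + 15526/16301 = -59/41590 + 15526/16301 = 644764581/677958590 ≈ 0.95104)
q = -644764581/677958590 (q = -1*644764581/677958590 = -644764581/677958590 ≈ -0.95104)
(p(134) + Z(3²)) + q = (32 + 143) - 644764581/677958590 = 175 - 644764581/677958590 = 117997988669/677958590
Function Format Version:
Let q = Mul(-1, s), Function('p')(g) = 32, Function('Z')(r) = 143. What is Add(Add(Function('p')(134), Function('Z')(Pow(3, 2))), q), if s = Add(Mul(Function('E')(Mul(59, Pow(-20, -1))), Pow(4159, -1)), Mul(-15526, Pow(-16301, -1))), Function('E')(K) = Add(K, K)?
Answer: Rational(117997988669, 677958590) ≈ 174.05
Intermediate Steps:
Function('E')(K) = Mul(2, K)
s = Rational(644764581, 677958590) (s = Add(Mul(Mul(2, Mul(59, Pow(-20, -1))), Pow(4159, -1)), Mul(-15526, Pow(-16301, -1))) = Add(Mul(Mul(2, Mul(59, Rational(-1, 20))), Rational(1, 4159)), Mul(-15526, Rational(-1, 16301))) = Add(Mul(Mul(2, Rational(-59, 20)), Rational(1, 4159)), Rational(15526, 16301)) = Add(Mul(Rational(-59, 10), Rational(1, 4159)), Rational(15526, 16301)) = Add(Rational(-59, 41590), Rational(15526, 16301)) = Rational(644764581, 677958590) ≈ 0.95104)
q = Rational(-644764581, 677958590) (q = Mul(-1, Rational(644764581, 677958590)) = Rational(-644764581, 677958590) ≈ -0.95104)
Add(Add(Function('p')(134), Function('Z')(Pow(3, 2))), q) = Add(Add(32, 143), Rational(-644764581, 677958590)) = Add(175, Rational(-644764581, 677958590)) = Rational(117997988669, 677958590)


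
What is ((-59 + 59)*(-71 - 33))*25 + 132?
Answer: 132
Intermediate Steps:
((-59 + 59)*(-71 - 33))*25 + 132 = (0*(-104))*25 + 132 = 0*25 + 132 = 0 + 132 = 132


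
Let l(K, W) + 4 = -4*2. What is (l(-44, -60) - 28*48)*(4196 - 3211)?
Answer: -1335660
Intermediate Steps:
l(K, W) = -12 (l(K, W) = -4 - 4*2 = -4 - 8 = -12)
(l(-44, -60) - 28*48)*(4196 - 3211) = (-12 - 28*48)*(4196 - 3211) = (-12 - 1344)*985 = -1356*985 = -1335660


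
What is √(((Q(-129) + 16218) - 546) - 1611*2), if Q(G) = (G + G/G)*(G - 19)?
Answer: √31394 ≈ 177.18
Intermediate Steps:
Q(G) = (1 + G)*(-19 + G) (Q(G) = (G + 1)*(-19 + G) = (1 + G)*(-19 + G))
√(((Q(-129) + 16218) - 546) - 1611*2) = √((((-19 + (-129)² - 18*(-129)) + 16218) - 546) - 1611*2) = √((((-19 + 16641 + 2322) + 16218) - 546) - 3222) = √(((18944 + 16218) - 546) - 3222) = √((35162 - 546) - 3222) = √(34616 - 3222) = √31394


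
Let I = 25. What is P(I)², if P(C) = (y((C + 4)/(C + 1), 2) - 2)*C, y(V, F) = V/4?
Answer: 20025625/10816 ≈ 1851.5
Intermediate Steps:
y(V, F) = V/4 (y(V, F) = V*(¼) = V/4)
P(C) = C*(-2 + (4 + C)/(4*(1 + C))) (P(C) = (((C + 4)/(C + 1))/4 - 2)*C = (((4 + C)/(1 + C))/4 - 2)*C = ((4 + C)/(4*(1 + C)) - 2)*C = (-2 + (4 + C)/(4*(1 + C)))*C = C*(-2 + (4 + C)/(4*(1 + C))))
P(I)² = (-1*25*(4 + 7*25)/(4 + 4*25))² = (-1*25*(4 + 175)/(4 + 100))² = (-1*25*179/104)² = (-1*25*1/104*179)² = (-4475/104)² = 20025625/10816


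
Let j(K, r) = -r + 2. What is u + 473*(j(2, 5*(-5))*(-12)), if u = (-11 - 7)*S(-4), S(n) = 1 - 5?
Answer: -153180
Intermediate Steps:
j(K, r) = 2 - r
S(n) = -4
u = 72 (u = (-11 - 7)*(-4) = -18*(-4) = 72)
u + 473*(j(2, 5*(-5))*(-12)) = 72 + 473*((2 - 5*(-5))*(-12)) = 72 + 473*((2 - 1*(-25))*(-12)) = 72 + 473*((2 + 25)*(-12)) = 72 + 473*(27*(-12)) = 72 + 473*(-324) = 72 - 153252 = -153180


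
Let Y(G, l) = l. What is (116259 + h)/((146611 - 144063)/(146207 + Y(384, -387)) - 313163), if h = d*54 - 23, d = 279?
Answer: -2393307205/5708178264 ≈ -0.41928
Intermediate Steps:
h = 15043 (h = 279*54 - 23 = 15066 - 23 = 15043)
(116259 + h)/((146611 - 144063)/(146207 + Y(384, -387)) - 313163) = (116259 + 15043)/((146611 - 144063)/(146207 - 387) - 313163) = 131302/(2548/145820 - 313163) = 131302/(2548*(1/145820) - 313163) = 131302/(637/36455 - 313163) = 131302/(-11416356528/36455) = 131302*(-36455/11416356528) = -2393307205/5708178264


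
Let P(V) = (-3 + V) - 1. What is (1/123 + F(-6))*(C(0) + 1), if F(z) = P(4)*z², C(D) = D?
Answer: 1/123 ≈ 0.0081301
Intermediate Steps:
P(V) = -4 + V
F(z) = 0 (F(z) = (-4 + 4)*z² = 0*z² = 0)
(1/123 + F(-6))*(C(0) + 1) = (1/123 + 0)*(0 + 1) = (1/123 + 0)*1 = (1/123)*1 = 1/123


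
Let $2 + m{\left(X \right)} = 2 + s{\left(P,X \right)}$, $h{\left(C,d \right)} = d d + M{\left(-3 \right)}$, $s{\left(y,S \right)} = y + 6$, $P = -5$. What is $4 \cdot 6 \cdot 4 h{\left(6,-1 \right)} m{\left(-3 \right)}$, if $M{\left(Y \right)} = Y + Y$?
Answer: $-480$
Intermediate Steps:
$M{\left(Y \right)} = 2 Y$
$s{\left(y,S \right)} = 6 + y$
$h{\left(C,d \right)} = -6 + d^{2}$ ($h{\left(C,d \right)} = d d + 2 \left(-3\right) = d^{2} - 6 = -6 + d^{2}$)
$m{\left(X \right)} = 1$ ($m{\left(X \right)} = -2 + \left(2 + \left(6 - 5\right)\right) = -2 + \left(2 + 1\right) = -2 + 3 = 1$)
$4 \cdot 6 \cdot 4 h{\left(6,-1 \right)} m{\left(-3 \right)} = 4 \cdot 6 \cdot 4 \left(-6 + \left(-1\right)^{2}\right) 1 = 24 \cdot 4 \left(-6 + 1\right) 1 = 96 \left(-5\right) 1 = \left(-480\right) 1 = -480$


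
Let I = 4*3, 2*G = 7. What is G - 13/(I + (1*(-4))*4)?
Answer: 27/4 ≈ 6.7500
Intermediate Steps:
G = 7/2 (G = (1/2)*7 = 7/2 ≈ 3.5000)
I = 12
G - 13/(I + (1*(-4))*4) = 7/2 - 13/(12 + (1*(-4))*4) = 7/2 - 13/(12 - 4*4) = 7/2 - 13/(12 - 16) = 7/2 - 13/(-4) = 7/2 - 13*(-1/4) = 7/2 + 13/4 = 27/4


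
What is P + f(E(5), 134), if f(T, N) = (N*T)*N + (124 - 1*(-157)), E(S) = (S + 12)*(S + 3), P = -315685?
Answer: 2126612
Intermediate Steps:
E(S) = (3 + S)*(12 + S) (E(S) = (12 + S)*(3 + S) = (3 + S)*(12 + S))
f(T, N) = 281 + T*N**2 (f(T, N) = T*N**2 + (124 + 157) = T*N**2 + 281 = 281 + T*N**2)
P + f(E(5), 134) = -315685 + (281 + (36 + 5**2 + 15*5)*134**2) = -315685 + (281 + (36 + 25 + 75)*17956) = -315685 + (281 + 136*17956) = -315685 + (281 + 2442016) = -315685 + 2442297 = 2126612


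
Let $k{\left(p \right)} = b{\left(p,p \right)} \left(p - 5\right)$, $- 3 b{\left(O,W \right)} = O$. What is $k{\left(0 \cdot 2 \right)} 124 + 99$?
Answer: $99$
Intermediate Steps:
$b{\left(O,W \right)} = - \frac{O}{3}$
$k{\left(p \right)} = - \frac{p \left(-5 + p\right)}{3}$ ($k{\left(p \right)} = - \frac{p}{3} \left(p - 5\right) = - \frac{p}{3} \left(-5 + p\right) = - \frac{p \left(-5 + p\right)}{3}$)
$k{\left(0 \cdot 2 \right)} 124 + 99 = \frac{0 \cdot 2 \left(5 - 0 \cdot 2\right)}{3} \cdot 124 + 99 = \frac{1}{3} \cdot 0 \left(5 - 0\right) 124 + 99 = \frac{1}{3} \cdot 0 \left(5 + 0\right) 124 + 99 = \frac{1}{3} \cdot 0 \cdot 5 \cdot 124 + 99 = 0 \cdot 124 + 99 = 0 + 99 = 99$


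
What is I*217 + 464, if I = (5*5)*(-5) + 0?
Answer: -26661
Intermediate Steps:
I = -125 (I = 25*(-5) + 0 = -125 + 0 = -125)
I*217 + 464 = -125*217 + 464 = -27125 + 464 = -26661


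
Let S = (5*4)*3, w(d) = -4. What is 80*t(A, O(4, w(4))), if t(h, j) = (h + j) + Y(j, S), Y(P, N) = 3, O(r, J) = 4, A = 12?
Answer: 1520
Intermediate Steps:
S = 60 (S = 20*3 = 60)
t(h, j) = 3 + h + j (t(h, j) = (h + j) + 3 = 3 + h + j)
80*t(A, O(4, w(4))) = 80*(3 + 12 + 4) = 80*19 = 1520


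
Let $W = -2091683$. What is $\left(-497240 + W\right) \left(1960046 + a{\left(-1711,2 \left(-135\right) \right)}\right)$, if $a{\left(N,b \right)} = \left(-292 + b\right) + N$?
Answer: $-5068523548479$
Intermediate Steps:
$a{\left(N,b \right)} = -292 + N + b$
$\left(-497240 + W\right) \left(1960046 + a{\left(-1711,2 \left(-135\right) \right)}\right) = \left(-497240 - 2091683\right) \left(1960046 - 2273\right) = - 2588923 \left(1960046 - 2273\right) = \left(-2588923\right) 1957773 = -5068523548479$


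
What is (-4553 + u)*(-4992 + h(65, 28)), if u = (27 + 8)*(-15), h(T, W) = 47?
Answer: 25110710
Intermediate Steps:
u = -525 (u = 35*(-15) = -525)
(-4553 + u)*(-4992 + h(65, 28)) = (-4553 - 525)*(-4992 + 47) = -5078*(-4945) = 25110710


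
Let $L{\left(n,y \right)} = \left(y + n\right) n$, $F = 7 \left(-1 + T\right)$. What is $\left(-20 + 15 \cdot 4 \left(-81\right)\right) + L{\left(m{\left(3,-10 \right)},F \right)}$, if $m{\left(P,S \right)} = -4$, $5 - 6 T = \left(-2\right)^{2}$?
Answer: $- \frac{14522}{3} \approx -4840.7$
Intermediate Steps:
$T = \frac{1}{6}$ ($T = \frac{5}{6} - \frac{\left(-2\right)^{2}}{6} = \frac{5}{6} - \frac{2}{3} = \frac{1}{6} \approx 0.16667$)
$F = - \frac{35}{6}$ ($F = 7 \left(-1 + \frac{1}{6}\right) = 7 \left(- \frac{5}{6}\right) = - \frac{35}{6} \approx -5.8333$)
$L{\left(n,y \right)} = n \left(n + y\right)$ ($L{\left(n,y \right)} = \left(n + y\right) n = n \left(n + y\right)$)
$\left(-20 + 15 \cdot 4 \left(-81\right)\right) + L{\left(m{\left(3,-10 \right)},F \right)} = \left(-20 + 15 \cdot 4 \left(-81\right)\right) - 4 \left(-4 - \frac{35}{6}\right) = \left(-20 + 60 \left(-81\right)\right) - - \frac{118}{3} = \left(-20 - 4860\right) + \frac{118}{3} = -4880 + \frac{118}{3} = - \frac{14522}{3}$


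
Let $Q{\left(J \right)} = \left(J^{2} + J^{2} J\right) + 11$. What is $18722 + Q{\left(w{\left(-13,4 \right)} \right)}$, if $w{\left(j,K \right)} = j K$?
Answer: $-119171$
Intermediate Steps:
$w{\left(j,K \right)} = K j$
$Q{\left(J \right)} = 11 + J^{2} + J^{3}$ ($Q{\left(J \right)} = \left(J^{2} + J^{3}\right) + 11 = 11 + J^{2} + J^{3}$)
$18722 + Q{\left(w{\left(-13,4 \right)} \right)} = 18722 + \left(11 + \left(4 \left(-13\right)\right)^{2} + \left(4 \left(-13\right)\right)^{3}\right) = 18722 + \left(11 + \left(-52\right)^{2} + \left(-52\right)^{3}\right) = 18722 + \left(11 + 2704 - 140608\right) = 18722 - 137893 = -119171$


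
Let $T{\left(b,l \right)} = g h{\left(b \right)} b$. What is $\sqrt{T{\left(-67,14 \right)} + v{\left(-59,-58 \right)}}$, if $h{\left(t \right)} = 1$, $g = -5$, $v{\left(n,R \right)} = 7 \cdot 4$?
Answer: $11 \sqrt{3} \approx 19.053$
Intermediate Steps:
$v{\left(n,R \right)} = 28$
$T{\left(b,l \right)} = - 5 b$ ($T{\left(b,l \right)} = \left(-5\right) 1 b = - 5 b$)
$\sqrt{T{\left(-67,14 \right)} + v{\left(-59,-58 \right)}} = \sqrt{\left(-5\right) \left(-67\right) + 28} = \sqrt{335 + 28} = \sqrt{363} = 11 \sqrt{3}$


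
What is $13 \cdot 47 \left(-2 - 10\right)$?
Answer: $-7332$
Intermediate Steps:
$13 \cdot 47 \left(-2 - 10\right) = 611 \left(-12\right) = -7332$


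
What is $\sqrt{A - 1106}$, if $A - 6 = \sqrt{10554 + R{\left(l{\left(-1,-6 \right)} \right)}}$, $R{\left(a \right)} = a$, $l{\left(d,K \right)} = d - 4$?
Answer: $\sqrt{-1100 + \sqrt{10549}} \approx 31.58 i$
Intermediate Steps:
$l{\left(d,K \right)} = -4 + d$ ($l{\left(d,K \right)} = d - 4 = -4 + d$)
$A = 6 + \sqrt{10549}$ ($A = 6 + \sqrt{10554 - 5} = 6 + \sqrt{10549} \approx 108.71$)
$\sqrt{A - 1106} = \sqrt{\left(6 + \sqrt{10549}\right) - 1106} = \sqrt{-1100 + \sqrt{10549}}$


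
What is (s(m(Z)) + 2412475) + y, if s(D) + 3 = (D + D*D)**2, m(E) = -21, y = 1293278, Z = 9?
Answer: 3882150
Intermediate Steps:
s(D) = -3 + (D + D**2)**2 (s(D) = -3 + (D + D*D)**2 = -3 + (D + D**2)**2)
(s(m(Z)) + 2412475) + y = ((-3 + (-21)**2*(1 - 21)**2) + 2412475) + 1293278 = ((-3 + 441*(-20)**2) + 2412475) + 1293278 = ((-3 + 441*400) + 2412475) + 1293278 = ((-3 + 176400) + 2412475) + 1293278 = (176397 + 2412475) + 1293278 = 2588872 + 1293278 = 3882150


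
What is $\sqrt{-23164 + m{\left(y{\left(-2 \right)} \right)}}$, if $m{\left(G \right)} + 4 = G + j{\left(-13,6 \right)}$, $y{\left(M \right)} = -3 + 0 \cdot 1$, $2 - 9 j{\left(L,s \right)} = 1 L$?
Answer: $\frac{2 i \sqrt{52131}}{3} \approx 152.21 i$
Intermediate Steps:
$j{\left(L,s \right)} = \frac{2}{9} - \frac{L}{9}$ ($j{\left(L,s \right)} = \frac{2}{9} - \frac{1 L}{9} = \frac{2}{9} - \frac{L}{9}$)
$y{\left(M \right)} = -3$ ($y{\left(M \right)} = -3 + 0 = -3$)
$m{\left(G \right)} = - \frac{7}{3} + G$ ($m{\left(G \right)} = -4 + \left(G + \left(\frac{2}{9} - - \frac{13}{9}\right)\right) = -4 + \left(G + \left(\frac{2}{9} + \frac{13}{9}\right)\right) = -4 + \left(G + \frac{5}{3}\right) = -4 + \left(\frac{5}{3} + G\right) = - \frac{7}{3} + G$)
$\sqrt{-23164 + m{\left(y{\left(-2 \right)} \right)}} = \sqrt{-23164 - \frac{16}{3}} = \sqrt{- \frac{69508}{3}} = \frac{2 i \sqrt{52131}}{3}$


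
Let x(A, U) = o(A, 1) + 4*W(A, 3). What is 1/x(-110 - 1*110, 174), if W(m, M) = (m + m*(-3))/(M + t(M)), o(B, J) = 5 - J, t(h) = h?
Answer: 3/892 ≈ 0.0033632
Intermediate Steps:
W(m, M) = -m/M (W(m, M) = (m + m*(-3))/(M + M) = (m - 3*m)/((2*M)) = (-2*m)*(1/(2*M)) = -m/M)
x(A, U) = 4 - 4*A/3 (x(A, U) = (5 - 1*1) + 4*(-1*A/3) = (5 - 1) + 4*(-1*A*⅓) = 4 + 4*(-A/3) = 4 - 4*A/3)
1/x(-110 - 1*110, 174) = 1/(4 - 4*(-110 - 1*110)/3) = 1/(4 - 4*(-110 - 110)/3) = 1/(4 - 4/3*(-220)) = 1/(4 + 880/3) = 1/(892/3) = 3/892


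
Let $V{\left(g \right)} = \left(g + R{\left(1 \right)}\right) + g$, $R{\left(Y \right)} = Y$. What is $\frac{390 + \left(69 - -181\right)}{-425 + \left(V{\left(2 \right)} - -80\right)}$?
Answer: $- \frac{32}{17} \approx -1.8824$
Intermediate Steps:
$V{\left(g \right)} = 1 + 2 g$ ($V{\left(g \right)} = \left(g + 1\right) + g = \left(1 + g\right) + g = 1 + 2 g$)
$\frac{390 + \left(69 - -181\right)}{-425 + \left(V{\left(2 \right)} - -80\right)} = \frac{390 + \left(69 - -181\right)}{-425 + \left(\left(1 + 2 \cdot 2\right) - -80\right)} = \frac{390 + \left(69 + 181\right)}{-425 + \left(\left(1 + 4\right) + 80\right)} = \frac{390 + 250}{-425 + \left(5 + 80\right)} = \frac{640}{-425 + 85} = \frac{640}{-340} = 640 \left(- \frac{1}{340}\right) = - \frac{32}{17}$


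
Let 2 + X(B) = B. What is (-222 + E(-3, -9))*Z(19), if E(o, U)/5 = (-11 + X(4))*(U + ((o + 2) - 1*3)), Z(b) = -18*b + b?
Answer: -117249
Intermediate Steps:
X(B) = -2 + B
Z(b) = -17*b
E(o, U) = 45 - 45*U - 45*o (E(o, U) = 5*((-11 + (-2 + 4))*(U + ((o + 2) - 1*3))) = 5*((-11 + 2)*(U + ((2 + o) - 3))) = 5*(-9*(U + (-1 + o))) = 5*(-9*(-1 + U + o)) = 5*(9 - 9*U - 9*o) = 45 - 45*U - 45*o)
(-222 + E(-3, -9))*Z(19) = (-222 + (45 - 45*(-9) - 45*(-3)))*(-17*19) = (-222 + (45 + 405 + 135))*(-323) = (-222 + 585)*(-323) = 363*(-323) = -117249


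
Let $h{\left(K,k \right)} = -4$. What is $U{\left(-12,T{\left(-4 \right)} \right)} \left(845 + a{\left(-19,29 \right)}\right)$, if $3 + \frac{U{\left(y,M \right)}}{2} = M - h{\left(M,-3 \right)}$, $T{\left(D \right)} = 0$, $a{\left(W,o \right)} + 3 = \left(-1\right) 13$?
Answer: $1658$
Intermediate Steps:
$a{\left(W,o \right)} = -16$ ($a{\left(W,o \right)} = -3 - 13 = -16$)
$U{\left(y,M \right)} = 2 + 2 M$ ($U{\left(y,M \right)} = -6 + 2 \left(M - -4\right) = -6 + 2 \left(M + 4\right) = -6 + 2 \left(4 + M\right) = -6 + \left(8 + 2 M\right) = 2 + 2 M$)
$U{\left(-12,T{\left(-4 \right)} \right)} \left(845 + a{\left(-19,29 \right)}\right) = \left(2 + 2 \cdot 0\right) \left(845 - 16\right) = \left(2 + 0\right) 829 = 2 \cdot 829 = 1658$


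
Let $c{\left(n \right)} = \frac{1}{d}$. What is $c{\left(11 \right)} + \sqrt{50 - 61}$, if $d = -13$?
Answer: $- \frac{1}{13} + i \sqrt{11} \approx -0.076923 + 3.3166 i$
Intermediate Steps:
$c{\left(n \right)} = - \frac{1}{13}$ ($c{\left(n \right)} = \frac{1}{-13} = - \frac{1}{13}$)
$c{\left(11 \right)} + \sqrt{50 - 61} = - \frac{1}{13} + \sqrt{50 - 61} = - \frac{1}{13} + \sqrt{-11} = - \frac{1}{13} + i \sqrt{11}$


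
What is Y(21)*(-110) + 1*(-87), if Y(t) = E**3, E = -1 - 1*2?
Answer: 2883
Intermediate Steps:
E = -3 (E = -1 - 2 = -3)
Y(t) = -27 (Y(t) = (-3)**3 = -27)
Y(21)*(-110) + 1*(-87) = -27*(-110) + 1*(-87) = 2970 - 87 = 2883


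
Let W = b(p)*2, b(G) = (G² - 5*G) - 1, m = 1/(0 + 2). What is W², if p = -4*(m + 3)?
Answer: 280900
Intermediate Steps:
m = ½ (m = 1/2 = ½ ≈ 0.50000)
p = -14 (p = -4*(½ + 3) = -4*7/2 = -14)
b(G) = -1 + G² - 5*G
W = 530 (W = (-1 + (-14)² - 5*(-14))*2 = (-1 + 196 + 70)*2 = 265*2 = 530)
W² = 530² = 280900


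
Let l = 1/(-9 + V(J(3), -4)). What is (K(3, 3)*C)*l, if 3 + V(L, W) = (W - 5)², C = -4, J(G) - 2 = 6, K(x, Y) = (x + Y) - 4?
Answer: -8/69 ≈ -0.11594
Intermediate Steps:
K(x, Y) = -4 + Y + x (K(x, Y) = (Y + x) - 4 = -4 + Y + x)
J(G) = 8 (J(G) = 2 + 6 = 8)
V(L, W) = -3 + (-5 + W)² (V(L, W) = -3 + (W - 5)² = -3 + (-5 + W)²)
l = 1/69 (l = 1/(-9 + (-3 + (-5 - 4)²)) = 1/(-9 + (-3 + (-9)²)) = 1/(-9 + (-3 + 81)) = 1/(-9 + 78) = 1/69 ≈ 0.014493)
(K(3, 3)*C)*l = ((-4 + 3 + 3)*(-4))*(1/69) = (2*(-4))*(1/69) = -8*1/69 = -8/69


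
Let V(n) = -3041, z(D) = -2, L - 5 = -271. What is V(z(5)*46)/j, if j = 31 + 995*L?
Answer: 3041/264639 ≈ 0.011491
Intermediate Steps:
L = -266 (L = 5 - 271 = -266)
j = -264639 (j = 31 + 995*(-266) = 31 - 264670 = -264639)
V(z(5)*46)/j = -3041/(-264639) = -3041*(-1/264639) = 3041/264639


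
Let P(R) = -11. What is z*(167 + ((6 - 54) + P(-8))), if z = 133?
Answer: 14364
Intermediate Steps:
z*(167 + ((6 - 54) + P(-8))) = 133*(167 + ((6 - 54) - 11)) = 133*(167 + (-48 - 11)) = 133*(167 - 59) = 133*108 = 14364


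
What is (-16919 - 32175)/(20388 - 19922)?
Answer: -24547/233 ≈ -105.35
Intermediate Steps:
(-16919 - 32175)/(20388 - 19922) = -49094/466 = -49094*1/466 = -24547/233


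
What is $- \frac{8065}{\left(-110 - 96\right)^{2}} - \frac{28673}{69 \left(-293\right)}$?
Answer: $\frac{1053717323}{857928612} \approx 1.2282$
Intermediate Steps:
$- \frac{8065}{\left(-110 - 96\right)^{2}} - \frac{28673}{69 \left(-293\right)} = - \frac{8065}{\left(-206\right)^{2}} - \frac{28673}{-20217} = - \frac{8065}{42436} - - \frac{28673}{20217} = \left(-8065\right) \frac{1}{42436} + \frac{28673}{20217} = - \frac{8065}{42436} + \frac{28673}{20217} = \frac{1053717323}{857928612}$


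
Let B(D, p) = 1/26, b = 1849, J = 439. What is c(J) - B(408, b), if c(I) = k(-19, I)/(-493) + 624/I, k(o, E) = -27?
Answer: 8090183/5627102 ≈ 1.4377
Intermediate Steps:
B(D, p) = 1/26
c(I) = 27/493 + 624/I (c(I) = -27/(-493) + 624/I = -27*(-1/493) + 624/I = 27/493 + 624/I)
c(J) - B(408, b) = (27/493 + 624/439) - 1*1/26 = (27/493 + 624*(1/439)) - 1/26 = (27/493 + 624/439) - 1/26 = 319485/216427 - 1/26 = 8090183/5627102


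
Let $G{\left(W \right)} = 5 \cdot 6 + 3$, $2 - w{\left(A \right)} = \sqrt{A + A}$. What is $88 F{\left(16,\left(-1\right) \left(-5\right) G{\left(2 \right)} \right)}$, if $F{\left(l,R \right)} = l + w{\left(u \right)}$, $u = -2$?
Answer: $1584 - 176 i \approx 1584.0 - 176.0 i$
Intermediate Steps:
$w{\left(A \right)} = 2 - \sqrt{2} \sqrt{A}$ ($w{\left(A \right)} = 2 - \sqrt{A + A} = 2 - \sqrt{2 A} = 2 - \sqrt{2} \sqrt{A}$)
$G{\left(W \right)} = 33$ ($G{\left(W \right)} = 30 + 3 = 33$)
$F{\left(l,R \right)} = 2 + l - 2 i$ ($F{\left(l,R \right)} = l + \left(2 - \sqrt{2} \sqrt{-2}\right) = l + \left(2 - \sqrt{2} i \sqrt{2}\right) = l + \left(2 - 2 i\right) = 2 + l - 2 i$)
$88 F{\left(16,\left(-1\right) \left(-5\right) G{\left(2 \right)} \right)} = 88 \left(2 + 16 - 2 i\right) = 88 \left(18 - 2 i\right) = 1584 - 176 i$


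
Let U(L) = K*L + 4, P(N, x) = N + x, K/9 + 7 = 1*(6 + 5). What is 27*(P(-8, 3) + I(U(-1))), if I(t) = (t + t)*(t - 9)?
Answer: 70713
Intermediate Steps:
K = 36 (K = -63 + 9*(1*(6 + 5)) = -63 + 9*(1*11) = -63 + 9*11 = -63 + 99 = 36)
U(L) = 4 + 36*L (U(L) = 36*L + 4 = 4 + 36*L)
I(t) = 2*t*(-9 + t) (I(t) = (2*t)*(-9 + t) = 2*t*(-9 + t))
27*(P(-8, 3) + I(U(-1))) = 27*((-8 + 3) + 2*(4 + 36*(-1))*(-9 + (4 + 36*(-1)))) = 27*(-5 + 2*(4 - 36)*(-9 + (4 - 36))) = 27*(-5 + 2*(-32)*(-9 - 32)) = 27*(-5 + 2*(-32)*(-41)) = 27*(-5 + 2624) = 27*2619 = 70713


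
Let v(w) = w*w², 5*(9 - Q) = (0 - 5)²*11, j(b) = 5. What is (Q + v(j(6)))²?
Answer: 6241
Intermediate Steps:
Q = -46 (Q = 9 - (0 - 5)²*11/5 = 9 - (-5)²*11/5 = 9 - 5*11 = 9 - ⅕*275 = 9 - 55 = -46)
v(w) = w³
(Q + v(j(6)))² = (-46 + 5³)² = (-46 + 125)² = 79² = 6241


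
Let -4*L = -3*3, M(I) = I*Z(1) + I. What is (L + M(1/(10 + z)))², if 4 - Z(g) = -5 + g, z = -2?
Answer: 729/64 ≈ 11.391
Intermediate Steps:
Z(g) = 9 - g (Z(g) = 4 - (-5 + g) = 4 + (5 - g) = 9 - g)
M(I) = 9*I (M(I) = I*(9 - 1*1) + I = I*(9 - 1) + I = I*8 + I = 8*I + I = 9*I)
L = 9/4 (L = -(-3)*3/4 = -¼*(-9) = 9/4 ≈ 2.2500)
(L + M(1/(10 + z)))² = (9/4 + 9/(10 - 2))² = (9/4 + 9/8)² = (27/8)² = 729/64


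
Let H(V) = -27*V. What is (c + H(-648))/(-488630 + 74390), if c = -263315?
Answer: 245819/414240 ≈ 0.59342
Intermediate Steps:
(c + H(-648))/(-488630 + 74390) = (-263315 - 27*(-648))/(-488630 + 74390) = (-263315 + 17496)/(-414240) = -245819*(-1/414240) = 245819/414240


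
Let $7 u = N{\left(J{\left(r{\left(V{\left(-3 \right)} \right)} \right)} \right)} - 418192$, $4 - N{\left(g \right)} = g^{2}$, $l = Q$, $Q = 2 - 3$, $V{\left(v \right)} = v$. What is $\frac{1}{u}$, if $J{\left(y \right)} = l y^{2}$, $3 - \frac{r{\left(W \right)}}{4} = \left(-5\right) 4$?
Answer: $- \frac{7}{72057484} \approx -9.7145 \cdot 10^{-8}$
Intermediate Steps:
$r{\left(W \right)} = 92$ ($r{\left(W \right)} = 12 - 4 \left(\left(-5\right) 4\right) = 12 - -80 = 12 + 80 = 92$)
$Q = -1$ ($Q = 2 - 3 = -1$)
$l = -1$
$J{\left(y \right)} = - y^{2}$
$N{\left(g \right)} = 4 - g^{2}$
$u = - \frac{72057484}{7}$ ($u = \frac{\left(4 - \left(- 92^{2}\right)^{2}\right) - 418192}{7} = \frac{\left(4 - \left(\left(-1\right) 8464\right)^{2}\right) - 418192}{7} = \frac{\left(4 - \left(-8464\right)^{2}\right) - 418192}{7} = \frac{\left(4 - 71639296\right) - 418192}{7} = \frac{-71639292 - 418192}{7} = \frac{1}{7} \left(-72057484\right) = - \frac{72057484}{7} \approx -1.0294 \cdot 10^{7}$)
$\frac{1}{u} = \frac{1}{- \frac{72057484}{7}} = - \frac{7}{72057484}$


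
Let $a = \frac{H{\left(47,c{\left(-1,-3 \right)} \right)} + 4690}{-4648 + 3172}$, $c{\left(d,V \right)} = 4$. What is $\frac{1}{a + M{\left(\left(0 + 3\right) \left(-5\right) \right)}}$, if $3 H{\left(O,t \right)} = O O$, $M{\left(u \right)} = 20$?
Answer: $\frac{4428}{72281} \approx 0.061261$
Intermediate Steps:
$H{\left(O,t \right)} = \frac{O^{2}}{3}$ ($H{\left(O,t \right)} = \frac{O O}{3} = \frac{O^{2}}{3}$)
$a = - \frac{16279}{4428}$ ($a = \frac{\frac{47^{2}}{3} + 4690}{-4648 + 3172} = \frac{\frac{1}{3} \cdot 2209 + 4690}{-1476} = \left(\frac{2209}{3} + 4690\right) \left(- \frac{1}{1476}\right) = \frac{16279}{3} \left(- \frac{1}{1476}\right) = - \frac{16279}{4428} \approx -3.6764$)
$\frac{1}{a + M{\left(\left(0 + 3\right) \left(-5\right) \right)}} = \frac{1}{- \frac{16279}{4428} + 20} = \frac{1}{\frac{72281}{4428}} = \frac{4428}{72281}$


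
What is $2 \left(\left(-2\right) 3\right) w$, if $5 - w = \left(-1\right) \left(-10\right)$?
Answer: $60$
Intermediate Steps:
$w = -5$ ($w = 5 - \left(-1\right) \left(-10\right) = 5 - 10 = -5$)
$2 \left(\left(-2\right) 3\right) w = 2 \left(\left(-2\right) 3\right) \left(-5\right) = 2 \left(-6\right) \left(-5\right) = \left(-12\right) \left(-5\right) = 60$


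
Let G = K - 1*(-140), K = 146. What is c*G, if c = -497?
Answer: -142142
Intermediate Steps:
G = 286 (G = 146 - 1*(-140) = 146 + 140 = 286)
c*G = -497*286 = -142142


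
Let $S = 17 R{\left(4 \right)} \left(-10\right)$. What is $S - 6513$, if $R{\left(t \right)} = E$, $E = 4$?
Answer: $-7193$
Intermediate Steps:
$R{\left(t \right)} = 4$
$S = -680$ ($S = 17 \cdot 4 \left(-10\right) = 68 \left(-10\right) = -680$)
$S - 6513 = -680 - 6513 = -7193$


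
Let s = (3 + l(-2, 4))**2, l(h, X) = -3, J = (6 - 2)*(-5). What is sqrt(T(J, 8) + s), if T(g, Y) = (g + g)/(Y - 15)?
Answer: 2*sqrt(70)/7 ≈ 2.3905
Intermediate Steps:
J = -20 (J = 4*(-5) = -20)
T(g, Y) = 2*g/(-15 + Y) (T(g, Y) = (2*g)/(-15 + Y) = 2*g/(-15 + Y))
s = 0 (s = (3 - 3)**2 = 0**2 = 0)
sqrt(T(J, 8) + s) = sqrt(2*(-20)/(-15 + 8) + 0) = sqrt(2*(-20)/(-7) + 0) = sqrt(2*(-20)*(-1/7) + 0) = sqrt(40/7 + 0) = sqrt(40/7) = 2*sqrt(70)/7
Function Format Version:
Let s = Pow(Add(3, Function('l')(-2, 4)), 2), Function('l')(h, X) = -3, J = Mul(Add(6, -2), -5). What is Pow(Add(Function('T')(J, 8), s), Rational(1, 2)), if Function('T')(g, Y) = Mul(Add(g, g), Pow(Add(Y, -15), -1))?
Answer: Mul(Rational(2, 7), Pow(70, Rational(1, 2))) ≈ 2.3905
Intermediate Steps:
J = -20 (J = Mul(4, -5) = -20)
Function('T')(g, Y) = Mul(2, g, Pow(Add(-15, Y), -1)) (Function('T')(g, Y) = Mul(Mul(2, g), Pow(Add(-15, Y), -1)) = Mul(2, g, Pow(Add(-15, Y), -1)))
s = 0 (s = Pow(Add(3, -3), 2) = Pow(0, 2) = 0)
Pow(Add(Function('T')(J, 8), s), Rational(1, 2)) = Pow(Add(Mul(2, -20, Pow(Add(-15, 8), -1)), 0), Rational(1, 2)) = Pow(Add(Mul(2, -20, Pow(-7, -1)), 0), Rational(1, 2)) = Pow(Add(Mul(2, -20, Rational(-1, 7)), 0), Rational(1, 2)) = Pow(Add(Rational(40, 7), 0), Rational(1, 2)) = Pow(Rational(40, 7), Rational(1, 2)) = Mul(Rational(2, 7), Pow(70, Rational(1, 2)))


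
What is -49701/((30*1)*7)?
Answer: -16567/70 ≈ -236.67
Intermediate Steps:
-49701/((30*1)*7) = -49701/(30*7) = -49701/210 = -49701*1/210 = -16567/70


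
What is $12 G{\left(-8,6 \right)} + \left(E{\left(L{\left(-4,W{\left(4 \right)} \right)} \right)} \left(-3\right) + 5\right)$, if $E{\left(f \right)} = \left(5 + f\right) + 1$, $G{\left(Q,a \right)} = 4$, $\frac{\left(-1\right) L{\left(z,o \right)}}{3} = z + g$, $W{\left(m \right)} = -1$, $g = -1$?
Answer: $-10$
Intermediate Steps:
$L{\left(z,o \right)} = 3 - 3 z$ ($L{\left(z,o \right)} = - 3 \left(z - 1\right) = - 3 \left(-1 + z\right) = 3 - 3 z$)
$E{\left(f \right)} = 6 + f$
$12 G{\left(-8,6 \right)} + \left(E{\left(L{\left(-4,W{\left(4 \right)} \right)} \right)} \left(-3\right) + 5\right) = 12 \cdot 4 + \left(\left(6 + \left(3 - -12\right)\right) \left(-3\right) + 5\right) = 48 + \left(\left(6 + \left(3 + 12\right)\right) \left(-3\right) + 5\right) = 48 + \left(\left(6 + 15\right) \left(-3\right) + 5\right) = 48 + \left(21 \left(-3\right) + 5\right) = 48 + \left(-63 + 5\right) = 48 - 58 = -10$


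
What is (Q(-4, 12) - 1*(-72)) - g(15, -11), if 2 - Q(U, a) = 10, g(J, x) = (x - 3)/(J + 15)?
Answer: 967/15 ≈ 64.467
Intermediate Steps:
g(J, x) = (-3 + x)/(15 + J)
Q(U, a) = -8 (Q(U, a) = 2 - 1*10 = 2 - 10 = -8)
(Q(-4, 12) - 1*(-72)) - g(15, -11) = (-8 - 1*(-72)) - (-3 - 11)/(15 + 15) = (-8 + 72) - (-14)/30 = 64 - (-14)/30 = 64 - 1*(-7/15) = 64 + 7/15 = 967/15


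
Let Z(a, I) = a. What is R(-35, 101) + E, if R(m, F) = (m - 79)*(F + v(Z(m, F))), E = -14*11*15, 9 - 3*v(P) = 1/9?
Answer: -127456/9 ≈ -14162.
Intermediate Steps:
v(P) = 80/27 (v(P) = 3 - 1/3/9 = 3 - 1/3*1/9 = 3 - 1/27 = 80/27)
E = -2310 (E = -154*15 = -2310)
R(m, F) = (-79 + m)*(80/27 + F) (R(m, F) = (m - 79)*(F + 80/27) = (-79 + m)*(80/27 + F))
R(-35, 101) + E = (-6320/27 - 79*101 + (80/27)*(-35) + 101*(-35)) - 2310 = (-6320/27 - 7979 - 2800/27 - 3535) - 2310 = -106666/9 - 2310 = -127456/9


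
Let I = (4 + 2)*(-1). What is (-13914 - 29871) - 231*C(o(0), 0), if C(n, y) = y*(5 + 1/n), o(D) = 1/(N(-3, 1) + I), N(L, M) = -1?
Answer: -43785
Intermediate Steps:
I = -6 (I = 6*(-1) = -6)
o(D) = -⅐ (o(D) = 1/(-1 - 6) = 1/(-7) = -⅐)
(-13914 - 29871) - 231*C(o(0), 0) = (-13914 - 29871) - 231*(5*0 + 0/(-⅐)) = -43785 - 231*(0 + 0*(-7)) = -43785 - 231*(0 + 0) = -43785 - 231*0 = -43785 + 0 = -43785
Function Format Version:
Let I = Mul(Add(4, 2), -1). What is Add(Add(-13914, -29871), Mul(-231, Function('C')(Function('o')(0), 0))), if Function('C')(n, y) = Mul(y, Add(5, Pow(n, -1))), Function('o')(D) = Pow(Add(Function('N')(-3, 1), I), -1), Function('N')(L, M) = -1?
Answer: -43785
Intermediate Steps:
I = -6 (I = Mul(6, -1) = -6)
Function('o')(D) = Rational(-1, 7) (Function('o')(D) = Pow(Add(-1, -6), -1) = Pow(-7, -1) = Rational(-1, 7))
Add(Add(-13914, -29871), Mul(-231, Function('C')(Function('o')(0), 0))) = Add(Add(-13914, -29871), Mul(-231, Add(Mul(5, 0), Mul(0, Pow(Rational(-1, 7), -1))))) = Add(-43785, Mul(-231, Add(0, Mul(0, -7)))) = Add(-43785, Mul(-231, Add(0, 0))) = Add(-43785, Mul(-231, 0)) = Add(-43785, 0) = -43785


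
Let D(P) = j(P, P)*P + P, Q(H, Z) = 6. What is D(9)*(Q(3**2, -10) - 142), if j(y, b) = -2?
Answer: 1224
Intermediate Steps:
D(P) = -P (D(P) = -2*P + P = -P)
D(9)*(Q(3**2, -10) - 142) = (-1*9)*(6 - 142) = -9*(-136) = 1224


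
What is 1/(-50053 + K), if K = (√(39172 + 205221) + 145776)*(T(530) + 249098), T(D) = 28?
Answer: 36316541723/1318876034768954861461 - 249126*√244393/1318876034768954861461 ≈ 2.7443e-11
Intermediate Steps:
K = 36316591776 + 249126*√244393 (K = (√(39172 + 205221) + 145776)*(28 + 249098) = (√244393 + 145776)*249126 = (145776 + √244393)*249126 = 36316591776 + 249126*√244393 ≈ 3.6440e+10)
1/(-50053 + K) = 1/(-50053 + (36316591776 + 249126*√244393)) = 1/(36316541723 + 249126*√244393)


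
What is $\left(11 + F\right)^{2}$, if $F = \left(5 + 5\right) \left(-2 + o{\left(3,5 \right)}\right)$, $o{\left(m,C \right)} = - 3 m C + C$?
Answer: $167281$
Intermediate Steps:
$o{\left(m,C \right)} = C - 3 C m$ ($o{\left(m,C \right)} = - 3 C m + C = C - 3 C m$)
$F = -420$ ($F = \left(5 + 5\right) \left(-2 + 5 \left(1 - 9\right)\right) = 10 \left(-2 + 5 \left(1 - 9\right)\right) = 10 \left(-2 + 5 \left(-8\right)\right) = 10 \left(-2 - 40\right) = 10 \left(-42\right) = -420$)
$\left(11 + F\right)^{2} = \left(11 - 420\right)^{2} = \left(-409\right)^{2} = 167281$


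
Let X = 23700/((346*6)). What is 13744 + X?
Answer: 2379687/173 ≈ 13755.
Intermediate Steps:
X = 1975/173 (X = 23700/2076 = 23700*(1/2076) = 1975/173 ≈ 11.416)
13744 + X = 13744 + 1975/173 = 2379687/173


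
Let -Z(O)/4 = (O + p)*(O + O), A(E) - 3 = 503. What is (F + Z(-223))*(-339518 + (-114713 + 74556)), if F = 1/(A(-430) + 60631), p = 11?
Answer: 8779036134789125/61137 ≈ 1.4360e+11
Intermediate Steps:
A(E) = 506 (A(E) = 3 + 503 = 506)
F = 1/61137 (F = 1/(506 + 60631) = 1/61137 ≈ 1.6357e-5)
Z(O) = -8*O*(11 + O) (Z(O) = -4*(O + 11)*(O + O) = -4*(11 + O)*2*O = -8*O*(11 + O))
(F + Z(-223))*(-339518 + (-114713 + 74556)) = (1/61137 - 8*(-223)*(11 - 223))*(-339518 + (-114713 + 74556)) = (1/61137 - 8*(-223)*(-212))*(-339518 - 40157) = (1/61137 - 378208)*(-379675) = -23122502495/61137*(-379675) = 8779036134789125/61137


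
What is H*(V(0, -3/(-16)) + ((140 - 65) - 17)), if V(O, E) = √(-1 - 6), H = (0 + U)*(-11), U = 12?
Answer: -7656 - 132*I*√7 ≈ -7656.0 - 349.24*I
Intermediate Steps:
H = -132 (H = (0 + 12)*(-11) = 12*(-11) = -132)
V(O, E) = I*√7 (V(O, E) = √(-7) = I*√7)
H*(V(0, -3/(-16)) + ((140 - 65) - 17)) = -132*(I*√7 + ((140 - 65) - 17)) = -132*(I*√7 + (75 - 17)) = -132*(I*√7 + 58) = -132*(58 + I*√7) = -7656 - 132*I*√7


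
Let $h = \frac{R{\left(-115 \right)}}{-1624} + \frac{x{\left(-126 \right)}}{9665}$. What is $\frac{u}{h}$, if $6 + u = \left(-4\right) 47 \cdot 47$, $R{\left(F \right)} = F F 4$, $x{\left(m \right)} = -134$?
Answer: $\frac{34695919580}{127874029} \approx 271.33$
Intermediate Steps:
$R{\left(F \right)} = 4 F^{2}$ ($R{\left(F \right)} = F^{2} \cdot 4 = 4 F^{2}$)
$h = - \frac{127874029}{3923990}$ ($h = \frac{4 \left(-115\right)^{2}}{-1624} - \frac{134}{9665} = 4 \cdot 13225 \left(- \frac{1}{1624}\right) - \frac{134}{9665} = 52900 \left(- \frac{1}{1624}\right) - \frac{134}{9665} = - \frac{13225}{406} - \frac{134}{9665} = - \frac{127874029}{3923990} \approx -32.588$)
$u = -8842$ ($u = -6 + \left(-4\right) 47 \cdot 47 = -6 - 8836 = -8842$)
$\frac{u}{h} = - \frac{8842}{- \frac{127874029}{3923990}} = \left(-8842\right) \left(- \frac{3923990}{127874029}\right) = \frac{34695919580}{127874029}$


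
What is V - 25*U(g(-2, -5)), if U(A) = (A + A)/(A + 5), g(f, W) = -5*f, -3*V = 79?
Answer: -179/3 ≈ -59.667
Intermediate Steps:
V = -79/3 (V = -⅓*79 = -79/3 ≈ -26.333)
U(A) = 2*A/(5 + A) (U(A) = (2*A)/(5 + A) = 2*A/(5 + A))
V - 25*U(g(-2, -5)) = -79/3 - 50*(-5*(-2))/(5 - 5*(-2)) = -79/3 - 50*10/(5 + 10) = -79/3 - 50*10/15 = -79/3 - 25*4/3 = -79/3 - 100/3 = -179/3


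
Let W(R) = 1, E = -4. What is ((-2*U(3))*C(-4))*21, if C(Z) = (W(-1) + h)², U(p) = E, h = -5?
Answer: 2688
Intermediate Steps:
U(p) = -4
C(Z) = 16 (C(Z) = (1 - 5)² = (-4)² = 16)
((-2*U(3))*C(-4))*21 = (-2*(-4)*16)*21 = (8*16)*21 = 128*21 = 2688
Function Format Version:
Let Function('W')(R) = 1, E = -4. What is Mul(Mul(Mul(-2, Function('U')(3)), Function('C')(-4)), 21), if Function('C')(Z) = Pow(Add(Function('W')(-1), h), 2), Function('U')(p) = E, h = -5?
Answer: 2688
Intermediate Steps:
Function('U')(p) = -4
Function('C')(Z) = 16 (Function('C')(Z) = Pow(Add(1, -5), 2) = Pow(-4, 2) = 16)
Mul(Mul(Mul(-2, Function('U')(3)), Function('C')(-4)), 21) = Mul(Mul(Mul(-2, -4), 16), 21) = Mul(Mul(8, 16), 21) = Mul(128, 21) = 2688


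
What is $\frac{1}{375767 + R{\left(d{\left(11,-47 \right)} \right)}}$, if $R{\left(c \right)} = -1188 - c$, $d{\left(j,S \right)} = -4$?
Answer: $\frac{1}{374583} \approx 2.6696 \cdot 10^{-6}$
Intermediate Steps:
$\frac{1}{375767 + R{\left(d{\left(11,-47 \right)} \right)}} = \frac{1}{375767 - 1184} = \frac{1}{374583}$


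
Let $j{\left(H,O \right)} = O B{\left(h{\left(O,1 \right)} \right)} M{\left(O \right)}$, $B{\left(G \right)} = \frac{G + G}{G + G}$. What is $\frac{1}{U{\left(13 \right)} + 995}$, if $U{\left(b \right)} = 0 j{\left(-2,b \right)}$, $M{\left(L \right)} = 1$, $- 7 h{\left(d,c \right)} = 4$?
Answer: $\frac{1}{995} \approx 0.001005$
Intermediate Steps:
$h{\left(d,c \right)} = - \frac{4}{7}$ ($h{\left(d,c \right)} = \left(- \frac{1}{7}\right) 4 = - \frac{4}{7}$)
$B{\left(G \right)} = 1$ ($B{\left(G \right)} = \frac{2 G}{2 G} = 2 G \frac{1}{2 G} = 1$)
$j{\left(H,O \right)} = O$ ($j{\left(H,O \right)} = O 1 \cdot 1 = O 1 = O$)
$U{\left(b \right)} = 0$ ($U{\left(b \right)} = 0 b = 0$)
$\frac{1}{U{\left(13 \right)} + 995} = \frac{1}{0 + 995} = \frac{1}{995}$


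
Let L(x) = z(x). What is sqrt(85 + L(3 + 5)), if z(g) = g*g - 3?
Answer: sqrt(146) ≈ 12.083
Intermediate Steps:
z(g) = -3 + g**2 (z(g) = g**2 - 3 = -3 + g**2)
L(x) = -3 + x**2
sqrt(85 + L(3 + 5)) = sqrt(85 + (-3 + (3 + 5)**2)) = sqrt(85 + (-3 + 8**2)) = sqrt(85 + (-3 + 64)) = sqrt(85 + 61) = sqrt(146)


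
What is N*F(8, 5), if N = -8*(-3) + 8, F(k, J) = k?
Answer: 256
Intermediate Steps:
N = 32 (N = 24 + 8 = 32)
N*F(8, 5) = 32*8 = 256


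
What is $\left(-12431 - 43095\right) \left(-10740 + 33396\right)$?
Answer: $-1257997056$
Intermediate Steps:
$\left(-12431 - 43095\right) \left(-10740 + 33396\right) = \left(-55526\right) 22656 = -1257997056$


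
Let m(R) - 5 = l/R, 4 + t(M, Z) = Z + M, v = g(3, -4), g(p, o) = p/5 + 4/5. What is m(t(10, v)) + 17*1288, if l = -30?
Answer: 810187/37 ≈ 21897.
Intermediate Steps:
g(p, o) = ⅘ + p/5 (g(p, o) = p*(⅕) + 4*(⅕) = p/5 + ⅘ = ⅘ + p/5)
v = 7/5 (v = ⅘ + (⅕)*3 = ⅘ + ⅗ = 7/5 ≈ 1.4000)
t(M, Z) = -4 + M + Z (t(M, Z) = -4 + (Z + M) = -4 + (M + Z) = -4 + M + Z)
m(R) = 5 - 30/R
m(t(10, v)) + 17*1288 = (5 - 30/(-4 + 10 + 7/5)) + 17*1288 = (5 - 30/37/5) + 21896 = (5 - 30*5/37) + 21896 = (5 - 150/37) + 21896 = 35/37 + 21896 = 810187/37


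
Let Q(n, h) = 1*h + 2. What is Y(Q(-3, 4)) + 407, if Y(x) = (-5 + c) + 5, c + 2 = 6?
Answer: 411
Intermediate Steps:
c = 4 (c = -2 + 6 = 4)
Q(n, h) = 2 + h (Q(n, h) = h + 2 = 2 + h)
Y(x) = 4 (Y(x) = (-5 + 4) + 5 = -1 + 5 = 4)
Y(Q(-3, 4)) + 407 = 4 + 407 = 411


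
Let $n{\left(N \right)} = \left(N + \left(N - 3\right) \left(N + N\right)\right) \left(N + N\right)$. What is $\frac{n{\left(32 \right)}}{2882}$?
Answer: $\frac{60416}{1441} \approx 41.926$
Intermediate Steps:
$n{\left(N \right)} = 2 N \left(N + 2 N \left(-3 + N\right)\right)$ ($n{\left(N \right)} = \left(N + \left(-3 + N\right) 2 N\right) 2 N = \left(N + 2 N \left(-3 + N\right)\right) 2 N = 2 N \left(N + 2 N \left(-3 + N\right)\right)$)
$\frac{n{\left(32 \right)}}{2882} = \frac{32^{2} \left(-10 + 4 \cdot 32\right)}{2882} = 1024 \left(-10 + 128\right) \frac{1}{2882} = 1024 \cdot 118 \cdot \frac{1}{2882} = 120832 \cdot \frac{1}{2882} = \frac{60416}{1441}$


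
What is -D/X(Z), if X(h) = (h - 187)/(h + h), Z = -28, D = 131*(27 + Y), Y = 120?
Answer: -1078392/215 ≈ -5015.8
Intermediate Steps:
D = 19257 (D = 131*(27 + 120) = 131*147 = 19257)
X(h) = (-187 + h)/(2*h) (X(h) = (-187 + h)/((2*h)) = (-187 + h)*(1/(2*h)) = (-187 + h)/(2*h))
-D/X(Z) = -19257/((½)*(-187 - 28)/(-28)) = -19257/((½)*(-1/28)*(-215)) = -19257/215/56 = -19257*56/215 = -1*1078392/215 = -1078392/215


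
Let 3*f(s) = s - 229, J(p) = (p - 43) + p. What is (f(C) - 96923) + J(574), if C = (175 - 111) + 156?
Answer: -95821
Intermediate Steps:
J(p) = -43 + 2*p (J(p) = (-43 + p) + p = -43 + 2*p)
C = 220 (C = 64 + 156 = 220)
f(s) = -229/3 + s/3 (f(s) = (s - 229)/3 = (-229 + s)/3 = -229/3 + s/3)
(f(C) - 96923) + J(574) = ((-229/3 + (1/3)*220) - 96923) + (-43 + 2*574) = ((-229/3 + 220/3) - 96923) + (-43 + 1148) = (-3 - 96923) + 1105 = -96926 + 1105 = -95821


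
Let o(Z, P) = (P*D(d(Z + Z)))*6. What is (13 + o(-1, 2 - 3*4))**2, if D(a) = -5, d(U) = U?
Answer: 97969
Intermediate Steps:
o(Z, P) = -30*P (o(Z, P) = (P*(-5))*6 = -5*P*6 = -30*P)
(13 + o(-1, 2 - 3*4))**2 = (13 - 30*(2 - 3*4))**2 = (13 - 30*(2 - 12))**2 = (13 - 30*(-10))**2 = (13 + 300)**2 = 313**2 = 97969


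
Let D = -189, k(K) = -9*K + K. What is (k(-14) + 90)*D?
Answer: -38178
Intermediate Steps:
k(K) = -8*K
(k(-14) + 90)*D = (-8*(-14) + 90)*(-189) = (112 + 90)*(-189) = 202*(-189) = -38178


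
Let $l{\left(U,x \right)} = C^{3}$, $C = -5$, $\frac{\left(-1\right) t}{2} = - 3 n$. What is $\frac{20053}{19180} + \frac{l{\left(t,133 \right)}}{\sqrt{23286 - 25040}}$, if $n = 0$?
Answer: $\frac{20053}{19180} + \frac{125 i \sqrt{1754}}{1754} \approx 1.0455 + 2.9847 i$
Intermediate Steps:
$t = 0$ ($t = - 2 \left(\left(-3\right) 0\right) = \left(-2\right) 0 = 0$)
$l{\left(U,x \right)} = -125$ ($l{\left(U,x \right)} = \left(-5\right)^{3} = -125$)
$\frac{20053}{19180} + \frac{l{\left(t,133 \right)}}{\sqrt{23286 - 25040}} = \frac{20053}{19180} - \frac{125}{\sqrt{23286 - 25040}} = 20053 \cdot \frac{1}{19180} - \frac{125}{\sqrt{-1754}} = \frac{20053}{19180} - \frac{125}{i \sqrt{1754}} = \frac{20053}{19180} - 125 \left(- \frac{i \sqrt{1754}}{1754}\right) = \frac{20053}{19180} + \frac{125 i \sqrt{1754}}{1754}$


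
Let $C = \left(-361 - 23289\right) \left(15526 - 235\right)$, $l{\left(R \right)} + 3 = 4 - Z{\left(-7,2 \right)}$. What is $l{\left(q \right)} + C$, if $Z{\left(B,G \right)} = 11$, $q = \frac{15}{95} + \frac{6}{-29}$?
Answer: $-361632160$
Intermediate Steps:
$q = - \frac{27}{551}$ ($q = 15 \cdot \frac{1}{95} + 6 \left(- \frac{1}{29}\right) = \frac{3}{19} - \frac{6}{29} = - \frac{27}{551} \approx -0.049002$)
$l{\left(R \right)} = -10$ ($l{\left(R \right)} = -3 + \left(4 - 11\right) = -3 - 7 = -10$)
$C = -361632150$ ($C = \left(-23650\right) 15291 = -361632150$)
$l{\left(q \right)} + C = -10 - 361632150 = -361632160$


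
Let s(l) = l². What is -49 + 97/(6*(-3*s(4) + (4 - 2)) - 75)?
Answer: -17296/351 ≈ -49.276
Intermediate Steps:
-49 + 97/(6*(-3*s(4) + (4 - 2)) - 75) = -49 + 97/(6*(-3*4² + (4 - 2)) - 75) = -49 + 97/(6*(-3*16 + 2) - 75) = -49 + 97/(6*(-48 + 2) - 75) = -49 + 97/(6*(-46) - 75) = -49 + 97/(-276 - 75) = -49 + 97/(-351) = -49 + 97*(-1/351) = -49 - 97/351 = -17296/351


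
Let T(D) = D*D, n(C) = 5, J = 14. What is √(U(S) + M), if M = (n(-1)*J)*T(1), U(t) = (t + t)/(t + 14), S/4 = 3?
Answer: √11986/13 ≈ 8.4216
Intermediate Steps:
S = 12 (S = 4*3 = 12)
T(D) = D²
U(t) = 2*t/(14 + t) (U(t) = (2*t)/(14 + t) = 2*t/(14 + t))
M = 70 (M = (5*14)*1² = 70*1 = 70)
√(U(S) + M) = √(2*12/(14 + 12) + 70) = √(2*12/26 + 70) = √(2*12*(1/26) + 70) = √(12/13 + 70) = √(922/13) = √11986/13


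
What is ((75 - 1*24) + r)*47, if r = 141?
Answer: 9024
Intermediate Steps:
((75 - 1*24) + r)*47 = ((75 - 1*24) + 141)*47 = ((75 - 24) + 141)*47 = (51 + 141)*47 = 192*47 = 9024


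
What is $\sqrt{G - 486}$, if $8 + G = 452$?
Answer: $i \sqrt{42} \approx 6.4807 i$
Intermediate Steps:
$G = 444$ ($G = -8 + 452 = 444$)
$\sqrt{G - 486} = \sqrt{444 - 486} = \sqrt{-42} = i \sqrt{42}$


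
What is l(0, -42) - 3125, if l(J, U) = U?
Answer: -3167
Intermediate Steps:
l(0, -42) - 3125 = -42 - 3125 = -3167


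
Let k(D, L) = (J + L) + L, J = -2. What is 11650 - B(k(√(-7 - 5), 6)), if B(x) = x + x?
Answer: 11630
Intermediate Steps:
k(D, L) = -2 + 2*L (k(D, L) = (-2 + L) + L = -2 + 2*L)
B(x) = 2*x
11650 - B(k(√(-7 - 5), 6)) = 11650 - 2*(-2 + 2*6) = 11650 - 2*(-2 + 12) = 11650 - 2*10 = 11650 - 1*20 = 11650 - 20 = 11630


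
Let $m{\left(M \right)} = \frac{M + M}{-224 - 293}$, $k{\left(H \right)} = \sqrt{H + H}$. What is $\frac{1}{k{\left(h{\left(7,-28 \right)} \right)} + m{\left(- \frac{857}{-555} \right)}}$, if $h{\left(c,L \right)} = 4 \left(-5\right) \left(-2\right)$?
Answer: $\frac{245903295}{3293266300102} + \frac{82331694225 \sqrt{5}}{1646633150051} \approx 0.11188$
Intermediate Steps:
$h{\left(c,L \right)} = 40$ ($h{\left(c,L \right)} = \left(-20\right) \left(-2\right) = 40$)
$k{\left(H \right)} = \sqrt{2} \sqrt{H}$ ($k{\left(H \right)} = \sqrt{2 H} = \sqrt{2} \sqrt{H}$)
$m{\left(M \right)} = - \frac{2 M}{517}$ ($m{\left(M \right)} = \frac{2 M}{-517} = 2 M \left(- \frac{1}{517}\right) = - \frac{2 M}{517}$)
$\frac{1}{k{\left(h{\left(7,-28 \right)} \right)} + m{\left(- \frac{857}{-555} \right)}} = \frac{1}{\sqrt{2} \sqrt{40} - \frac{2 \left(- \frac{857}{-555}\right)}{517}} = \frac{1}{\sqrt{2} \cdot 2 \sqrt{10} - \frac{2 \left(\left(-857\right) \left(- \frac{1}{555}\right)\right)}{517}} = \frac{1}{4 \sqrt{5} - \frac{1714}{286935}} = \frac{1}{- \frac{1714}{286935} + 4 \sqrt{5}}$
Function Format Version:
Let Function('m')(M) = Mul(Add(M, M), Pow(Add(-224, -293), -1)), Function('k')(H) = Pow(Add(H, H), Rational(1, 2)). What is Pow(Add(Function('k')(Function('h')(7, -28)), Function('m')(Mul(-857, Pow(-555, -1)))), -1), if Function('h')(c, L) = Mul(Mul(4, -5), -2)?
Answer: Add(Rational(245903295, 3293266300102), Mul(Rational(82331694225, 1646633150051), Pow(5, Rational(1, 2)))) ≈ 0.11188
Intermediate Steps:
Function('h')(c, L) = 40 (Function('h')(c, L) = Mul(-20, -2) = 40)
Function('k')(H) = Mul(Pow(2, Rational(1, 2)), Pow(H, Rational(1, 2))) (Function('k')(H) = Pow(Mul(2, H), Rational(1, 2)) = Mul(Pow(2, Rational(1, 2)), Pow(H, Rational(1, 2))))
Function('m')(M) = Mul(Rational(-2, 517), M) (Function('m')(M) = Mul(Mul(2, M), Pow(-517, -1)) = Mul(Mul(2, M), Rational(-1, 517)) = Mul(Rational(-2, 517), M))
Pow(Add(Function('k')(Function('h')(7, -28)), Function('m')(Mul(-857, Pow(-555, -1)))), -1) = Pow(Add(Mul(Pow(2, Rational(1, 2)), Pow(40, Rational(1, 2))), Mul(Rational(-2, 517), Mul(-857, Pow(-555, -1)))), -1) = Pow(Add(Mul(Pow(2, Rational(1, 2)), Mul(2, Pow(10, Rational(1, 2)))), Mul(Rational(-2, 517), Mul(-857, Rational(-1, 555)))), -1) = Pow(Add(Mul(4, Pow(5, Rational(1, 2))), Mul(Rational(-2, 517), Rational(857, 555))), -1) = Pow(Add(Mul(4, Pow(5, Rational(1, 2))), Rational(-1714, 286935)), -1) = Pow(Add(Rational(-1714, 286935), Mul(4, Pow(5, Rational(1, 2)))), -1)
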